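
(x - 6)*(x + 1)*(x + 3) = x^3 - 2*x^2 - 21*x - 18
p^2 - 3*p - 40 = (p - 8)*(p + 5)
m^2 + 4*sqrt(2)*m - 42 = (m - 3*sqrt(2))*(m + 7*sqrt(2))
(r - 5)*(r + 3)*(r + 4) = r^3 + 2*r^2 - 23*r - 60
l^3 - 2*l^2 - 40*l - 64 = (l - 8)*(l + 2)*(l + 4)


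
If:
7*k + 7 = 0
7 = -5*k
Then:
No Solution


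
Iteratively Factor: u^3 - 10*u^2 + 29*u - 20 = (u - 5)*(u^2 - 5*u + 4) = (u - 5)*(u - 1)*(u - 4)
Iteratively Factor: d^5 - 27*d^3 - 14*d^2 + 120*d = (d - 2)*(d^4 + 2*d^3 - 23*d^2 - 60*d) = (d - 2)*(d + 4)*(d^3 - 2*d^2 - 15*d) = d*(d - 2)*(d + 4)*(d^2 - 2*d - 15) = d*(d - 5)*(d - 2)*(d + 4)*(d + 3)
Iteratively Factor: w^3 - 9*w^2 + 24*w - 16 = (w - 1)*(w^2 - 8*w + 16) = (w - 4)*(w - 1)*(w - 4)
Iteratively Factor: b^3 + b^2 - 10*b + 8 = (b - 2)*(b^2 + 3*b - 4) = (b - 2)*(b + 4)*(b - 1)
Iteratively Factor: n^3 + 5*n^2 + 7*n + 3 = (n + 3)*(n^2 + 2*n + 1) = (n + 1)*(n + 3)*(n + 1)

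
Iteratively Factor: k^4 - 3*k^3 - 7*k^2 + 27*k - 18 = (k - 3)*(k^3 - 7*k + 6) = (k - 3)*(k + 3)*(k^2 - 3*k + 2) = (k - 3)*(k - 1)*(k + 3)*(k - 2)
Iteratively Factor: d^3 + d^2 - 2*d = (d)*(d^2 + d - 2) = d*(d - 1)*(d + 2)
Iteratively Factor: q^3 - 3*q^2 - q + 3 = (q + 1)*(q^2 - 4*q + 3) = (q - 3)*(q + 1)*(q - 1)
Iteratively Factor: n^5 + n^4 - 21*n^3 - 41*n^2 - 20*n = (n + 1)*(n^4 - 21*n^2 - 20*n) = (n + 1)*(n + 4)*(n^3 - 4*n^2 - 5*n) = (n + 1)^2*(n + 4)*(n^2 - 5*n) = (n - 5)*(n + 1)^2*(n + 4)*(n)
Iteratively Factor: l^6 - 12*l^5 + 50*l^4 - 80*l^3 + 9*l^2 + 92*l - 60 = (l + 1)*(l^5 - 13*l^4 + 63*l^3 - 143*l^2 + 152*l - 60) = (l - 3)*(l + 1)*(l^4 - 10*l^3 + 33*l^2 - 44*l + 20) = (l - 3)*(l - 2)*(l + 1)*(l^3 - 8*l^2 + 17*l - 10) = (l - 3)*(l - 2)*(l - 1)*(l + 1)*(l^2 - 7*l + 10) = (l - 5)*(l - 3)*(l - 2)*(l - 1)*(l + 1)*(l - 2)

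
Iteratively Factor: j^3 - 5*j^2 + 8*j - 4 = (j - 2)*(j^2 - 3*j + 2) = (j - 2)^2*(j - 1)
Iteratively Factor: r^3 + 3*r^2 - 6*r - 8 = (r + 1)*(r^2 + 2*r - 8) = (r + 1)*(r + 4)*(r - 2)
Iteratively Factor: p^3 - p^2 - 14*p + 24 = (p - 3)*(p^2 + 2*p - 8) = (p - 3)*(p + 4)*(p - 2)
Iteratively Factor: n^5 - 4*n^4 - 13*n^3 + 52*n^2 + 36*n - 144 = (n - 2)*(n^4 - 2*n^3 - 17*n^2 + 18*n + 72) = (n - 2)*(n + 3)*(n^3 - 5*n^2 - 2*n + 24) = (n - 2)*(n + 2)*(n + 3)*(n^2 - 7*n + 12) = (n - 3)*(n - 2)*(n + 2)*(n + 3)*(n - 4)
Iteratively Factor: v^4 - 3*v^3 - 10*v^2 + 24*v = (v)*(v^3 - 3*v^2 - 10*v + 24) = v*(v - 2)*(v^2 - v - 12) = v*(v - 2)*(v + 3)*(v - 4)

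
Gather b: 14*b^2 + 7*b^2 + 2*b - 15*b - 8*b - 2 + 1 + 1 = 21*b^2 - 21*b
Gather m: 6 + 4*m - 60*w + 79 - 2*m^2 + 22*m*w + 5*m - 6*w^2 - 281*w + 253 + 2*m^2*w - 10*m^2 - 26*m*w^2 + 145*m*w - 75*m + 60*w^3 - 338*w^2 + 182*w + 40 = m^2*(2*w - 12) + m*(-26*w^2 + 167*w - 66) + 60*w^3 - 344*w^2 - 159*w + 378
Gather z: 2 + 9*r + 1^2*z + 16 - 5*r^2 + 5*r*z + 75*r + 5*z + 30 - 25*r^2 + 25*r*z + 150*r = -30*r^2 + 234*r + z*(30*r + 6) + 48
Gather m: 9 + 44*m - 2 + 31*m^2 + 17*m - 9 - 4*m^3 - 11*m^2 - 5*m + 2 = -4*m^3 + 20*m^2 + 56*m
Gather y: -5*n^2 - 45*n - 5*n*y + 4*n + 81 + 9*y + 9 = -5*n^2 - 41*n + y*(9 - 5*n) + 90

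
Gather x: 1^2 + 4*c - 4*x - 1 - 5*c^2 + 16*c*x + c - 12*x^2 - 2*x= -5*c^2 + 5*c - 12*x^2 + x*(16*c - 6)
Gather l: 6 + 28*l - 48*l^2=-48*l^2 + 28*l + 6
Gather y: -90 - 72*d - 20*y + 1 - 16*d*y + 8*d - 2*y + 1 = -64*d + y*(-16*d - 22) - 88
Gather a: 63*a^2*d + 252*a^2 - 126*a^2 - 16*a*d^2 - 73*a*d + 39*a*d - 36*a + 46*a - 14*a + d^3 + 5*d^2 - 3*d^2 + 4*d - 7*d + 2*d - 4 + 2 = a^2*(63*d + 126) + a*(-16*d^2 - 34*d - 4) + d^3 + 2*d^2 - d - 2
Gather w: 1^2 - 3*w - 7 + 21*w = 18*w - 6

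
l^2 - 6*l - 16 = (l - 8)*(l + 2)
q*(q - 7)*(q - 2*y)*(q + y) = q^4 - q^3*y - 7*q^3 - 2*q^2*y^2 + 7*q^2*y + 14*q*y^2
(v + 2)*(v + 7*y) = v^2 + 7*v*y + 2*v + 14*y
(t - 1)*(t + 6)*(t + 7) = t^3 + 12*t^2 + 29*t - 42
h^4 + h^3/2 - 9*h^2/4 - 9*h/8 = h*(h - 3/2)*(h + 1/2)*(h + 3/2)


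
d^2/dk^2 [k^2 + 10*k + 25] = 2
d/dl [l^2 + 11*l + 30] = 2*l + 11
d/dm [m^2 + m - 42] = 2*m + 1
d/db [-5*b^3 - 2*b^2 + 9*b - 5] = -15*b^2 - 4*b + 9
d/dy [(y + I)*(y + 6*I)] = 2*y + 7*I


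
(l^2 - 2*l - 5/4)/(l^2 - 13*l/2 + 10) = (l + 1/2)/(l - 4)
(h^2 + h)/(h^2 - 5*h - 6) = h/(h - 6)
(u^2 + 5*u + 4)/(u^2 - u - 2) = (u + 4)/(u - 2)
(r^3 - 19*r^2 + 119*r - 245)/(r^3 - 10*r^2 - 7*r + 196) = (r - 5)/(r + 4)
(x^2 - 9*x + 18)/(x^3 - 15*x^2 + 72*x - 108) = 1/(x - 6)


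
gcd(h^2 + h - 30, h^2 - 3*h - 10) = h - 5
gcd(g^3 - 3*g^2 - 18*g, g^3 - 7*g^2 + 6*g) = g^2 - 6*g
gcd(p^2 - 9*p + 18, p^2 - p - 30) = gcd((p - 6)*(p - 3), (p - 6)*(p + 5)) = p - 6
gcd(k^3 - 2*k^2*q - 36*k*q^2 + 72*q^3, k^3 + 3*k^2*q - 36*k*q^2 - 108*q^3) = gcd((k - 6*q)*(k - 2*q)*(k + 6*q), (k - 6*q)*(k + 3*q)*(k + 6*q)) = -k^2 + 36*q^2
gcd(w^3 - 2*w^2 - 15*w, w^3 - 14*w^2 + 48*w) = w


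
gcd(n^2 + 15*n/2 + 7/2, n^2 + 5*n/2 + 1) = n + 1/2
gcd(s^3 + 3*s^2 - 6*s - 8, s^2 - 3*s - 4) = s + 1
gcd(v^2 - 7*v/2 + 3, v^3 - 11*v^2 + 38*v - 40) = v - 2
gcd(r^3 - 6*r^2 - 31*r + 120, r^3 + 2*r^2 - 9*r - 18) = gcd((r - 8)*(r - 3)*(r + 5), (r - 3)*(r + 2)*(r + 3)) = r - 3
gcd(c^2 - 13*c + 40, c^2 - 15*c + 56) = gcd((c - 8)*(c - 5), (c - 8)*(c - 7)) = c - 8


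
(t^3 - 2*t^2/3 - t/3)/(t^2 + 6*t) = (3*t^2 - 2*t - 1)/(3*(t + 6))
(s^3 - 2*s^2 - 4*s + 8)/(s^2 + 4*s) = (s^3 - 2*s^2 - 4*s + 8)/(s*(s + 4))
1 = 1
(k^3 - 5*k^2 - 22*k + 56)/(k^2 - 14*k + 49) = (k^2 + 2*k - 8)/(k - 7)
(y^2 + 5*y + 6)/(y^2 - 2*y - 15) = (y + 2)/(y - 5)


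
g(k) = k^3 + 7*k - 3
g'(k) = 3*k^2 + 7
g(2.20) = 23.05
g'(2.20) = 21.52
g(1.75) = 14.61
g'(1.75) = 16.19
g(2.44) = 28.61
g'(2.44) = 24.86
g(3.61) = 69.32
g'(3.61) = 46.10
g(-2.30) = -31.27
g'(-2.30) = 22.87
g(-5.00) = -163.00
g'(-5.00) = 82.00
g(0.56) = 1.10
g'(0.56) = 7.94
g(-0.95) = -10.51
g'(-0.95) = 9.71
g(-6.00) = -261.00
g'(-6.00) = 115.00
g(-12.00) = -1815.00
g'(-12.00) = 439.00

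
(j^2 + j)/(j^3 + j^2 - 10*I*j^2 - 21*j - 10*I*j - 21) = j/(j^2 - 10*I*j - 21)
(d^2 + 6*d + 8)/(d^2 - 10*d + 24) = (d^2 + 6*d + 8)/(d^2 - 10*d + 24)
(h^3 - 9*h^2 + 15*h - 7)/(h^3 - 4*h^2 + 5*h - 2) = (h - 7)/(h - 2)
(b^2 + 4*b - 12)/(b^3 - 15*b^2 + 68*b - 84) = (b + 6)/(b^2 - 13*b + 42)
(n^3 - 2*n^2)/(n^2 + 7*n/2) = 2*n*(n - 2)/(2*n + 7)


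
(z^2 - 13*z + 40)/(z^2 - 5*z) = (z - 8)/z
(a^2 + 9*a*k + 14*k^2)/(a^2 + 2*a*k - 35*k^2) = (a + 2*k)/(a - 5*k)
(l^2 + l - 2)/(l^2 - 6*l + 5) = (l + 2)/(l - 5)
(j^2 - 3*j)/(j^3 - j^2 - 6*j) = 1/(j + 2)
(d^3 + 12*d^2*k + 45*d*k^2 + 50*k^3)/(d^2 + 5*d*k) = d + 7*k + 10*k^2/d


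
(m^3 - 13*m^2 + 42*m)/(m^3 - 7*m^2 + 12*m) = (m^2 - 13*m + 42)/(m^2 - 7*m + 12)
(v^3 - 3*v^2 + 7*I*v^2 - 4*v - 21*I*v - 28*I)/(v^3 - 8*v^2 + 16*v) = (v^2 + v*(1 + 7*I) + 7*I)/(v*(v - 4))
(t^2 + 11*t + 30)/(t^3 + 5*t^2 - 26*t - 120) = (t + 5)/(t^2 - t - 20)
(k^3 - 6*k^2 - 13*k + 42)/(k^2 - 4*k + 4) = (k^2 - 4*k - 21)/(k - 2)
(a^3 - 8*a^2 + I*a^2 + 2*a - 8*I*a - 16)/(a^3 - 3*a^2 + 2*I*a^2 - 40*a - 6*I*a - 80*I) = (a - I)/(a + 5)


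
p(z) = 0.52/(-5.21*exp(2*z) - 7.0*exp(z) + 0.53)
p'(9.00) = 0.00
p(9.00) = 0.00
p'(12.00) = 0.00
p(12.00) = 0.00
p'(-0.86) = 0.22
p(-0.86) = -0.15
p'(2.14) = 0.00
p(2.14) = -0.00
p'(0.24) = 0.05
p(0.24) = -0.03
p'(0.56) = 0.03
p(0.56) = -0.02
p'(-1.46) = 0.60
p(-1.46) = -0.38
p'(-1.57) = 0.75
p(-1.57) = -0.45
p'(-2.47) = 35.11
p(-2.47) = -5.23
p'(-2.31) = 8.88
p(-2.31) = -2.41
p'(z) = 0.52*(10.42*exp(2*z) + 7.0*exp(z))/(-5.21*exp(2*z) - 7.0*exp(z) + 0.53)^2 = (5.4184*exp(z) + 3.64)*exp(z)/(5.21*exp(2*z) + 7.0*exp(z) - 0.53)^2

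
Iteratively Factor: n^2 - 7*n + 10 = (n - 2)*(n - 5)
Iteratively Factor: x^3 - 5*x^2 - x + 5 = (x + 1)*(x^2 - 6*x + 5) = (x - 1)*(x + 1)*(x - 5)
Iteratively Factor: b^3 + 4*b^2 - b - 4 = (b + 4)*(b^2 - 1) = (b + 1)*(b + 4)*(b - 1)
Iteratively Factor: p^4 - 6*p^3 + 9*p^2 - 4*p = (p - 1)*(p^3 - 5*p^2 + 4*p) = (p - 1)^2*(p^2 - 4*p) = (p - 4)*(p - 1)^2*(p)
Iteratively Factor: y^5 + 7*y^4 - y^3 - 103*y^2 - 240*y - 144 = (y + 3)*(y^4 + 4*y^3 - 13*y^2 - 64*y - 48) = (y + 3)*(y + 4)*(y^3 - 13*y - 12) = (y + 3)^2*(y + 4)*(y^2 - 3*y - 4) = (y - 4)*(y + 3)^2*(y + 4)*(y + 1)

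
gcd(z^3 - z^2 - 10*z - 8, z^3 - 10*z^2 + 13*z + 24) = z + 1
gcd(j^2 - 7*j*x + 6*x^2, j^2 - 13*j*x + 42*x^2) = -j + 6*x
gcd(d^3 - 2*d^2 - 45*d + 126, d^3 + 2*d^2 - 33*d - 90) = d - 6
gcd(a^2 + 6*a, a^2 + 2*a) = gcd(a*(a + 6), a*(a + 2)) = a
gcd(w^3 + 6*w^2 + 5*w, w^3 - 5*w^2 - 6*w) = w^2 + w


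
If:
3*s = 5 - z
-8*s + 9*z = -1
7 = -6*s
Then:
No Solution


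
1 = 1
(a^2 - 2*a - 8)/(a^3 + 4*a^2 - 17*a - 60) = (a + 2)/(a^2 + 8*a + 15)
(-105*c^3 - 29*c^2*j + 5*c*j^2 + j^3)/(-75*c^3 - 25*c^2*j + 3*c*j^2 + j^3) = (7*c + j)/(5*c + j)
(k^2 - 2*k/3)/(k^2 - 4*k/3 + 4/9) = 3*k/(3*k - 2)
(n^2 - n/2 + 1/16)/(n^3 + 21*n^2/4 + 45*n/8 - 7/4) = (4*n - 1)/(2*(2*n^2 + 11*n + 14))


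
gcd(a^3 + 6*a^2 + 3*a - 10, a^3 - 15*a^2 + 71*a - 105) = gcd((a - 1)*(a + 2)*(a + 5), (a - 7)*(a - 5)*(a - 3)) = 1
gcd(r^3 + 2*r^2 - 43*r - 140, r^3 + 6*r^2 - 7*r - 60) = r^2 + 9*r + 20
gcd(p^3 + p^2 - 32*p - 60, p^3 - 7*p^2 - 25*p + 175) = p + 5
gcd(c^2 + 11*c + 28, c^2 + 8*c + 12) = 1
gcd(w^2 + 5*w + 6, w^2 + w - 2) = w + 2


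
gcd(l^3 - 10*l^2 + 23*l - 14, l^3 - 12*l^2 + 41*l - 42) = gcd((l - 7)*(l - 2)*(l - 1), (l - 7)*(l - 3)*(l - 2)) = l^2 - 9*l + 14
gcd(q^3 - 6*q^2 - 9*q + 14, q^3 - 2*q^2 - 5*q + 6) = q^2 + q - 2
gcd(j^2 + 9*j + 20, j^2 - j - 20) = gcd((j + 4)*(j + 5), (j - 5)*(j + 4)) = j + 4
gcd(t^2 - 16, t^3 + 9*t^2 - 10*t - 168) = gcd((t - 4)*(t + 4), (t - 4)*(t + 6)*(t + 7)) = t - 4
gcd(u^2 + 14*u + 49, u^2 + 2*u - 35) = u + 7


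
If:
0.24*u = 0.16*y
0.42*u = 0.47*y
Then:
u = 0.00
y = 0.00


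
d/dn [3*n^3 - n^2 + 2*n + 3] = 9*n^2 - 2*n + 2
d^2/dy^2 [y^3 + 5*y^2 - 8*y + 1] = 6*y + 10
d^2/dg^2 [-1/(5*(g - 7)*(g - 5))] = 2*(-(g - 7)^2 - (g - 7)*(g - 5) - (g - 5)^2)/(5*(g - 7)^3*(g - 5)^3)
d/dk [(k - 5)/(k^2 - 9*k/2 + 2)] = 2*(-2*k^2 + 20*k - 41)/(4*k^4 - 36*k^3 + 97*k^2 - 72*k + 16)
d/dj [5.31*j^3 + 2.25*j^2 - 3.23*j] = 15.93*j^2 + 4.5*j - 3.23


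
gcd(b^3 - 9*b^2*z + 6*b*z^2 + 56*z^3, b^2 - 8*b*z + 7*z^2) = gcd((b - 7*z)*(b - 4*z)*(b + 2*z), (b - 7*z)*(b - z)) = -b + 7*z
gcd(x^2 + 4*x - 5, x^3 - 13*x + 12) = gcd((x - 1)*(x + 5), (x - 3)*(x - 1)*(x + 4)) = x - 1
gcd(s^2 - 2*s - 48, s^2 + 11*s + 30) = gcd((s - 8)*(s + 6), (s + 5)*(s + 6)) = s + 6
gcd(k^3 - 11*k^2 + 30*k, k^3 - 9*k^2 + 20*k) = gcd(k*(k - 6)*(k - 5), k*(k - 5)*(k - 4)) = k^2 - 5*k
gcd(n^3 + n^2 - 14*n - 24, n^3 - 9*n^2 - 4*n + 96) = n^2 - n - 12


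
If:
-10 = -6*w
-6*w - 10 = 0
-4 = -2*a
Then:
No Solution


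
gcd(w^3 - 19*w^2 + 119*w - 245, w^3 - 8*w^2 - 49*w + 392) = w - 7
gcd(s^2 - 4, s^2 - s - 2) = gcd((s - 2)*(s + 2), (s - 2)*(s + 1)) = s - 2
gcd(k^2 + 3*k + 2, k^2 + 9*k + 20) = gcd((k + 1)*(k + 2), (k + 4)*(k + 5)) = 1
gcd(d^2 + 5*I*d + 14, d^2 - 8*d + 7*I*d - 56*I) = d + 7*I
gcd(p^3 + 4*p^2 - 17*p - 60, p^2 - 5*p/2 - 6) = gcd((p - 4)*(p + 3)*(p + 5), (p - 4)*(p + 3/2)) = p - 4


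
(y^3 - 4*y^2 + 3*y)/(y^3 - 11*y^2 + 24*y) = (y - 1)/(y - 8)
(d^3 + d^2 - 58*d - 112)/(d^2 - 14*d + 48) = (d^2 + 9*d + 14)/(d - 6)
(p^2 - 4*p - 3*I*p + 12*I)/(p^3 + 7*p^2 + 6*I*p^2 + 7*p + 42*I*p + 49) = (p^2 + p*(-4 - 3*I) + 12*I)/(p^3 + p^2*(7 + 6*I) + p*(7 + 42*I) + 49)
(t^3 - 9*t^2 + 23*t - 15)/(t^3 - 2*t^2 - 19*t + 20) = (t - 3)/(t + 4)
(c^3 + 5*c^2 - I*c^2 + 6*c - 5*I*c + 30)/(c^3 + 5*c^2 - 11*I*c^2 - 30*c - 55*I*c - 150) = (c^2 - I*c + 6)/(c^2 - 11*I*c - 30)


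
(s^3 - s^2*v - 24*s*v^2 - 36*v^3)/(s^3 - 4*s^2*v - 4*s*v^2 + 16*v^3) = (s^2 - 3*s*v - 18*v^2)/(s^2 - 6*s*v + 8*v^2)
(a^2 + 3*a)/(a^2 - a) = (a + 3)/(a - 1)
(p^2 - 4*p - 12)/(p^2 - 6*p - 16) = (p - 6)/(p - 8)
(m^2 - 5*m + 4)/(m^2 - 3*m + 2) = (m - 4)/(m - 2)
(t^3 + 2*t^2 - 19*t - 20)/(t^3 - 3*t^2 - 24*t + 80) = (t + 1)/(t - 4)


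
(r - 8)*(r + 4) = r^2 - 4*r - 32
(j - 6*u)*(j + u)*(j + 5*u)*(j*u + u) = j^4*u + j^3*u - 31*j^2*u^3 - 30*j*u^4 - 31*j*u^3 - 30*u^4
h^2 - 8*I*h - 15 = (h - 5*I)*(h - 3*I)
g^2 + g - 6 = (g - 2)*(g + 3)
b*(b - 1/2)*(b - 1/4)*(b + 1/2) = b^4 - b^3/4 - b^2/4 + b/16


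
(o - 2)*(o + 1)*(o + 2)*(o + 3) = o^4 + 4*o^3 - o^2 - 16*o - 12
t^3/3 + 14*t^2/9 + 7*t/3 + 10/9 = (t/3 + 1/3)*(t + 5/3)*(t + 2)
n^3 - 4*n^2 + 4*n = n*(n - 2)^2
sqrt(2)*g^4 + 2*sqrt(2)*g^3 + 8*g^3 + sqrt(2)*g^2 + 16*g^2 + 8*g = g*(g + 1)*(g + 4*sqrt(2))*(sqrt(2)*g + sqrt(2))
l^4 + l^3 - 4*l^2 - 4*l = l*(l - 2)*(l + 1)*(l + 2)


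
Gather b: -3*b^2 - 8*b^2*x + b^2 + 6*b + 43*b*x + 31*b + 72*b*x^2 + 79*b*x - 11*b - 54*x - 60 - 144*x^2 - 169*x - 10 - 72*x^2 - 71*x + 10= b^2*(-8*x - 2) + b*(72*x^2 + 122*x + 26) - 216*x^2 - 294*x - 60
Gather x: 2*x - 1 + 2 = 2*x + 1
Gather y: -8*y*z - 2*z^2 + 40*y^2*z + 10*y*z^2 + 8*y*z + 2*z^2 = 40*y^2*z + 10*y*z^2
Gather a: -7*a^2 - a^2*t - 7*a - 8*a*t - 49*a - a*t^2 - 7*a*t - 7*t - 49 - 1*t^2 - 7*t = a^2*(-t - 7) + a*(-t^2 - 15*t - 56) - t^2 - 14*t - 49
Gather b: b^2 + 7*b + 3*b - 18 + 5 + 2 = b^2 + 10*b - 11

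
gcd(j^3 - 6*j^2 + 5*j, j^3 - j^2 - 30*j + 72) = 1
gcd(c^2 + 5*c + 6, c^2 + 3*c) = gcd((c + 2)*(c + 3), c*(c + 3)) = c + 3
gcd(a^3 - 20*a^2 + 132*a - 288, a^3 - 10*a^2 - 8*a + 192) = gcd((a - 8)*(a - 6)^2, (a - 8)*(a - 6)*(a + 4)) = a^2 - 14*a + 48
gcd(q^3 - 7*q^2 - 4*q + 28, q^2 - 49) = q - 7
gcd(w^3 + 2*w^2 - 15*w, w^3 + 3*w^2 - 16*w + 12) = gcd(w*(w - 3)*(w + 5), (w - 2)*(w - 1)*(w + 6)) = 1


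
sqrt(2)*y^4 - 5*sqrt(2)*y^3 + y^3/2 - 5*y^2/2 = y^2*(y - 5)*(sqrt(2)*y + 1/2)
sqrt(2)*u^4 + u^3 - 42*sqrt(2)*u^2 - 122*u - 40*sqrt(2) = (u - 5*sqrt(2))*(u + sqrt(2))*(u + 4*sqrt(2))*(sqrt(2)*u + 1)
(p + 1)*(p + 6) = p^2 + 7*p + 6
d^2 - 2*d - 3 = (d - 3)*(d + 1)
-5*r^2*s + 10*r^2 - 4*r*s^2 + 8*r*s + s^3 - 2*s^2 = (-5*r + s)*(r + s)*(s - 2)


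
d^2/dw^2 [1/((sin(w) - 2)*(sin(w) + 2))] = 2*(-2*sin(w)^4 - 5*sin(w)^2 + 4)/((sin(w) - 2)^3*(sin(w) + 2)^3)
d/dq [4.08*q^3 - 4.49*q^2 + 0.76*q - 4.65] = 12.24*q^2 - 8.98*q + 0.76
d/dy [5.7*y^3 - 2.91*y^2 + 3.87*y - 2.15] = 17.1*y^2 - 5.82*y + 3.87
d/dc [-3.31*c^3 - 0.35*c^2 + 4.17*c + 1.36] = -9.93*c^2 - 0.7*c + 4.17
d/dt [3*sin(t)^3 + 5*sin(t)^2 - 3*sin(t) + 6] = (9*sin(t)^2 + 10*sin(t) - 3)*cos(t)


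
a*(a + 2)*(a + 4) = a^3 + 6*a^2 + 8*a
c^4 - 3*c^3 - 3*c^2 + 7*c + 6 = (c - 3)*(c - 2)*(c + 1)^2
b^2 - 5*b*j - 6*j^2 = (b - 6*j)*(b + j)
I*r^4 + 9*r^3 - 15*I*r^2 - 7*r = r*(r - 7*I)*(r - I)*(I*r + 1)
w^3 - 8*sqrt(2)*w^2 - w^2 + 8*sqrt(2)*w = w*(w - 1)*(w - 8*sqrt(2))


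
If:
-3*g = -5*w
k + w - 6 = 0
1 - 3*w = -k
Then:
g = 35/12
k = 17/4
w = 7/4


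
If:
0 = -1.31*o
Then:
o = 0.00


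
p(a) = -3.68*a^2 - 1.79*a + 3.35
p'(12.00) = -90.11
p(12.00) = -548.05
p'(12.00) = -90.11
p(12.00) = -548.05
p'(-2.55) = 16.98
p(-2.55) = -16.01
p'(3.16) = -25.05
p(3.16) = -39.05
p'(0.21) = -3.34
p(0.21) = 2.81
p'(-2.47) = 16.39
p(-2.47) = -14.68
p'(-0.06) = -1.35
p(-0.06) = 3.44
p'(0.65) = -6.57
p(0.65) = 0.63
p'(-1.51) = 9.32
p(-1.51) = -2.34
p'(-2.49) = 16.54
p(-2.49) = -15.01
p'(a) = -7.36*a - 1.79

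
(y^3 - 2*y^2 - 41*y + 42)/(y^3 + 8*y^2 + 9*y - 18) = (y - 7)/(y + 3)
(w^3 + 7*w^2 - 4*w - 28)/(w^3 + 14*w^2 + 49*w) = (w^2 - 4)/(w*(w + 7))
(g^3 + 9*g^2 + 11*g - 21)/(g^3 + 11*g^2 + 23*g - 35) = (g + 3)/(g + 5)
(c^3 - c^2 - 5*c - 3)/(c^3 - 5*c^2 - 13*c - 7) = (c - 3)/(c - 7)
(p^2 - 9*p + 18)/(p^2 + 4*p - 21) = (p - 6)/(p + 7)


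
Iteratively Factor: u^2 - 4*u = (u - 4)*(u)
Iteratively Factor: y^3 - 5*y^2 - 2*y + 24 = (y - 3)*(y^2 - 2*y - 8) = (y - 4)*(y - 3)*(y + 2)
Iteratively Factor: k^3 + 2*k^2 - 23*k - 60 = (k + 3)*(k^2 - k - 20) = (k - 5)*(k + 3)*(k + 4)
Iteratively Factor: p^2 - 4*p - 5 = (p + 1)*(p - 5)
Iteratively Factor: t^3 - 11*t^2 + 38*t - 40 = (t - 4)*(t^2 - 7*t + 10) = (t - 5)*(t - 4)*(t - 2)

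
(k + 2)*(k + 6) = k^2 + 8*k + 12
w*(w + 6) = w^2 + 6*w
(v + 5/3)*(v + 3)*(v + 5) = v^3 + 29*v^2/3 + 85*v/3 + 25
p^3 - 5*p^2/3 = p^2*(p - 5/3)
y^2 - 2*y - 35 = (y - 7)*(y + 5)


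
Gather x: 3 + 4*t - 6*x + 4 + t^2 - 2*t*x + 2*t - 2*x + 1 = t^2 + 6*t + x*(-2*t - 8) + 8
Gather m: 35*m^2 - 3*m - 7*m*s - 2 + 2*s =35*m^2 + m*(-7*s - 3) + 2*s - 2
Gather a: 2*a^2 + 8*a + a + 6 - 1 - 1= 2*a^2 + 9*a + 4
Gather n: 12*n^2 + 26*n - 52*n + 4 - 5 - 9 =12*n^2 - 26*n - 10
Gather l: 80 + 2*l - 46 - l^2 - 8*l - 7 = -l^2 - 6*l + 27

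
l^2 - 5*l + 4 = (l - 4)*(l - 1)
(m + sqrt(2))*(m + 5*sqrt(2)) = m^2 + 6*sqrt(2)*m + 10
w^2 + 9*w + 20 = (w + 4)*(w + 5)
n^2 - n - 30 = (n - 6)*(n + 5)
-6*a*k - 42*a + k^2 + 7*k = (-6*a + k)*(k + 7)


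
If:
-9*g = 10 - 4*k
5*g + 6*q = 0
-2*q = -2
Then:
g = -6/5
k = -1/5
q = 1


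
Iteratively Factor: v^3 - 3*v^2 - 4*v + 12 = (v - 3)*(v^2 - 4) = (v - 3)*(v - 2)*(v + 2)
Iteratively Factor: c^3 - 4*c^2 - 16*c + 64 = (c + 4)*(c^2 - 8*c + 16) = (c - 4)*(c + 4)*(c - 4)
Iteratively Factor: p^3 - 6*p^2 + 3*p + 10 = (p - 5)*(p^2 - p - 2) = (p - 5)*(p - 2)*(p + 1)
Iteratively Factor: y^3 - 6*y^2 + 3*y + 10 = (y - 5)*(y^2 - y - 2) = (y - 5)*(y - 2)*(y + 1)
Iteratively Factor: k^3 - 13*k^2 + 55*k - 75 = (k - 5)*(k^2 - 8*k + 15) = (k - 5)^2*(k - 3)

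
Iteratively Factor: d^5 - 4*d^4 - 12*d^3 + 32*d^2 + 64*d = (d + 2)*(d^4 - 6*d^3 + 32*d) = (d + 2)^2*(d^3 - 8*d^2 + 16*d) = d*(d + 2)^2*(d^2 - 8*d + 16) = d*(d - 4)*(d + 2)^2*(d - 4)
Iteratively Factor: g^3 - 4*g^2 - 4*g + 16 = (g - 4)*(g^2 - 4) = (g - 4)*(g + 2)*(g - 2)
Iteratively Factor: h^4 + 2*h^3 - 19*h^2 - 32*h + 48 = (h - 4)*(h^3 + 6*h^2 + 5*h - 12) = (h - 4)*(h + 4)*(h^2 + 2*h - 3) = (h - 4)*(h - 1)*(h + 4)*(h + 3)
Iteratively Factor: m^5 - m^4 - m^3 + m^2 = (m - 1)*(m^4 - m^2) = (m - 1)*(m + 1)*(m^3 - m^2) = m*(m - 1)*(m + 1)*(m^2 - m) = m^2*(m - 1)*(m + 1)*(m - 1)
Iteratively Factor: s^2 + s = (s)*(s + 1)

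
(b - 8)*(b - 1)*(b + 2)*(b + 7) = b^4 - 59*b^2 - 54*b + 112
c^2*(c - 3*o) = c^3 - 3*c^2*o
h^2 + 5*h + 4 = (h + 1)*(h + 4)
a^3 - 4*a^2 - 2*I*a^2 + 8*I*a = a*(a - 4)*(a - 2*I)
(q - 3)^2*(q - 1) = q^3 - 7*q^2 + 15*q - 9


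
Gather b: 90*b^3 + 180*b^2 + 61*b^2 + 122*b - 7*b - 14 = 90*b^3 + 241*b^2 + 115*b - 14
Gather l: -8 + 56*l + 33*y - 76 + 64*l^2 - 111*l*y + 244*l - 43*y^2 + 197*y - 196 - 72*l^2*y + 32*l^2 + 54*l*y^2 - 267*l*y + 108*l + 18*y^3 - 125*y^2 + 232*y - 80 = l^2*(96 - 72*y) + l*(54*y^2 - 378*y + 408) + 18*y^3 - 168*y^2 + 462*y - 360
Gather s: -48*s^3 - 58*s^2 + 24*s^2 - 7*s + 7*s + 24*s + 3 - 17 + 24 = -48*s^3 - 34*s^2 + 24*s + 10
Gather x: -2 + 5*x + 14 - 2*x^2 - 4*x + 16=-2*x^2 + x + 28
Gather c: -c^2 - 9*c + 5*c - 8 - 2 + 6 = -c^2 - 4*c - 4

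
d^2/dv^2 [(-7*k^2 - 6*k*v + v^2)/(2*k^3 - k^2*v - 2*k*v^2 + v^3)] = 2*(-43*k^3 + 57*k^2*v - 21*k*v^2 + v^3)/(8*k^6 - 36*k^5*v + 66*k^4*v^2 - 63*k^3*v^3 + 33*k^2*v^4 - 9*k*v^5 + v^6)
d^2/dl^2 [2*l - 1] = 0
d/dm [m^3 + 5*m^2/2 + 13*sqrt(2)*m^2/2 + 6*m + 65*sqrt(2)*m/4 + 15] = 3*m^2 + 5*m + 13*sqrt(2)*m + 6 + 65*sqrt(2)/4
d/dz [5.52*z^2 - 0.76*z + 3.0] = 11.04*z - 0.76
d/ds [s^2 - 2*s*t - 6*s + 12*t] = 2*s - 2*t - 6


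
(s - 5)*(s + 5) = s^2 - 25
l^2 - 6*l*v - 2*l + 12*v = (l - 2)*(l - 6*v)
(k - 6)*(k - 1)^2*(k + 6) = k^4 - 2*k^3 - 35*k^2 + 72*k - 36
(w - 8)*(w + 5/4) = w^2 - 27*w/4 - 10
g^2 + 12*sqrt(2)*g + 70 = (g + 5*sqrt(2))*(g + 7*sqrt(2))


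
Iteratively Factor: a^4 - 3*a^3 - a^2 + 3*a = (a - 1)*(a^3 - 2*a^2 - 3*a) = (a - 3)*(a - 1)*(a^2 + a) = (a - 3)*(a - 1)*(a + 1)*(a)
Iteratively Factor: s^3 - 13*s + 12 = (s - 3)*(s^2 + 3*s - 4) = (s - 3)*(s + 4)*(s - 1)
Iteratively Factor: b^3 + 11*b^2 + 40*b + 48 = (b + 3)*(b^2 + 8*b + 16) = (b + 3)*(b + 4)*(b + 4)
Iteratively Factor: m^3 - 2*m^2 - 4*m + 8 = (m + 2)*(m^2 - 4*m + 4) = (m - 2)*(m + 2)*(m - 2)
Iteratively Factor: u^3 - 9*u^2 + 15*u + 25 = (u - 5)*(u^2 - 4*u - 5) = (u - 5)*(u + 1)*(u - 5)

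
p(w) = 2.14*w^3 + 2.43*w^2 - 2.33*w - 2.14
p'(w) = 6.42*w^2 + 4.86*w - 2.33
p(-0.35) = -1.12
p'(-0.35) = -3.24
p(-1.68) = -1.51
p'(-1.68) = 7.63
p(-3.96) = -87.70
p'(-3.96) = 79.10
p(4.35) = 209.86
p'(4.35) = 140.29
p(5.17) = 346.49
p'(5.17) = 194.40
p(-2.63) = -18.13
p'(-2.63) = 29.29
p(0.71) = -1.80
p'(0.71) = 4.36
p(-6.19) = -402.17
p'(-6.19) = 213.58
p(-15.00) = -6642.94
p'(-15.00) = 1369.27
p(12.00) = 4017.74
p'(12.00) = 980.47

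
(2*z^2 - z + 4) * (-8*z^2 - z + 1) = -16*z^4 + 6*z^3 - 29*z^2 - 5*z + 4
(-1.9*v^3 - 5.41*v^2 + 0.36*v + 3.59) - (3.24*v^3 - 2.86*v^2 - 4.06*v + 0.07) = -5.14*v^3 - 2.55*v^2 + 4.42*v + 3.52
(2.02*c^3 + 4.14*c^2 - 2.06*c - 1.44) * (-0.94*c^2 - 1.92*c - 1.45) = -1.8988*c^5 - 7.77*c^4 - 8.9414*c^3 - 0.694199999999999*c^2 + 5.7518*c + 2.088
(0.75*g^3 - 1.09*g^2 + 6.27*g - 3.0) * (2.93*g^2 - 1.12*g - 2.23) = 2.1975*g^5 - 4.0337*g^4 + 17.9194*g^3 - 13.3817*g^2 - 10.6221*g + 6.69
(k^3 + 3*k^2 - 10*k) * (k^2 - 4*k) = k^5 - k^4 - 22*k^3 + 40*k^2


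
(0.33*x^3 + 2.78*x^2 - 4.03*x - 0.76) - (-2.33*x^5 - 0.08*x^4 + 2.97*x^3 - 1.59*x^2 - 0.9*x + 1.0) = 2.33*x^5 + 0.08*x^4 - 2.64*x^3 + 4.37*x^2 - 3.13*x - 1.76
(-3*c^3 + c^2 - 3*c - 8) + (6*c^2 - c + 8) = -3*c^3 + 7*c^2 - 4*c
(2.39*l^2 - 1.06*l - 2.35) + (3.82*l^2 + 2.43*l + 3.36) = 6.21*l^2 + 1.37*l + 1.01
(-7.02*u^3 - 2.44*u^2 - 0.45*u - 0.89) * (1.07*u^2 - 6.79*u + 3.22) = -7.5114*u^5 + 45.055*u^4 - 6.5183*u^3 - 5.7536*u^2 + 4.5941*u - 2.8658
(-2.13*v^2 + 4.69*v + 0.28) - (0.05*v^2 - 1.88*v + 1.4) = -2.18*v^2 + 6.57*v - 1.12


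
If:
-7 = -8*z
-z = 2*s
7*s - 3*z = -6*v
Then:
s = -7/16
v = 91/96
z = 7/8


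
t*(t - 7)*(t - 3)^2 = t^4 - 13*t^3 + 51*t^2 - 63*t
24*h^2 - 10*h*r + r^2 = (-6*h + r)*(-4*h + r)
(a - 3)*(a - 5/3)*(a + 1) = a^3 - 11*a^2/3 + a/3 + 5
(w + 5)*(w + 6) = w^2 + 11*w + 30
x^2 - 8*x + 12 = (x - 6)*(x - 2)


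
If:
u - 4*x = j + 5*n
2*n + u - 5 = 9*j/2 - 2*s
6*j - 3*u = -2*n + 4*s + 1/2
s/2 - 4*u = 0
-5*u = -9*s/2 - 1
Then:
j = -383/651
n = 1259/868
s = -8/31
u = -1/31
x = -2491/1488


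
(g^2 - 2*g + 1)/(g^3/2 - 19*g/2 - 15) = 2*(-g^2 + 2*g - 1)/(-g^3 + 19*g + 30)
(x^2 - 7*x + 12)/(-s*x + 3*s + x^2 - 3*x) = (x - 4)/(-s + x)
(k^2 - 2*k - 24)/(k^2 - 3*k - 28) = (k - 6)/(k - 7)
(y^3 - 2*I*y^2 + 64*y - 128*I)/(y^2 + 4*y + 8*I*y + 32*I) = (y^2 - 10*I*y - 16)/(y + 4)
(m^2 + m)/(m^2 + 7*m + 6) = m/(m + 6)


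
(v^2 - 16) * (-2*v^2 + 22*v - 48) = -2*v^4 + 22*v^3 - 16*v^2 - 352*v + 768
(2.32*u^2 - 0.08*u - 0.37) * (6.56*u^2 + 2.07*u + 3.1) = 15.2192*u^4 + 4.2776*u^3 + 4.5992*u^2 - 1.0139*u - 1.147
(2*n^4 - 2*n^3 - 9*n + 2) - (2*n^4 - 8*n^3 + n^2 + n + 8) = 6*n^3 - n^2 - 10*n - 6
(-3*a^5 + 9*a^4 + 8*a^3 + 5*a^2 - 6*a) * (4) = -12*a^5 + 36*a^4 + 32*a^3 + 20*a^2 - 24*a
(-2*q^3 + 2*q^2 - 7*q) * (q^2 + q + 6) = -2*q^5 - 17*q^3 + 5*q^2 - 42*q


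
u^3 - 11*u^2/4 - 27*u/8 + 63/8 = (u - 3)*(u - 3/2)*(u + 7/4)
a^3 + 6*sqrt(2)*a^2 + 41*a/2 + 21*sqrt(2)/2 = (a + sqrt(2))*(a + 3*sqrt(2)/2)*(a + 7*sqrt(2)/2)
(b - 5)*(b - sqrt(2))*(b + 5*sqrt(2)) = b^3 - 5*b^2 + 4*sqrt(2)*b^2 - 20*sqrt(2)*b - 10*b + 50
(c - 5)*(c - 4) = c^2 - 9*c + 20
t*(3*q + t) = 3*q*t + t^2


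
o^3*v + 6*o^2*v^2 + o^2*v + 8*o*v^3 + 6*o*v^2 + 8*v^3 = (o + 2*v)*(o + 4*v)*(o*v + v)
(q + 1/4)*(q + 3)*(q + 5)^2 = q^4 + 53*q^3/4 + 233*q^2/4 + 355*q/4 + 75/4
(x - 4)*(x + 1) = x^2 - 3*x - 4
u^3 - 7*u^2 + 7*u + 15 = (u - 5)*(u - 3)*(u + 1)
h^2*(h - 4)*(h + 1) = h^4 - 3*h^3 - 4*h^2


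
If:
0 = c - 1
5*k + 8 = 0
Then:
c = 1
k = -8/5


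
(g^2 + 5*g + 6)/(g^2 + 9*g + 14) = (g + 3)/(g + 7)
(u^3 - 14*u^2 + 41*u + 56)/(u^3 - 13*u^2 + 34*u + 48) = (u - 7)/(u - 6)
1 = 1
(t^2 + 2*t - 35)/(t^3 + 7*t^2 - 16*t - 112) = (t - 5)/(t^2 - 16)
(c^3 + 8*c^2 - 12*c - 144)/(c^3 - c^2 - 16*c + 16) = (c^2 + 12*c + 36)/(c^2 + 3*c - 4)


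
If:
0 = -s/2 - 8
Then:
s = -16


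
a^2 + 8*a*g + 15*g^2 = (a + 3*g)*(a + 5*g)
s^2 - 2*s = s*(s - 2)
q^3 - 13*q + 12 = (q - 3)*(q - 1)*(q + 4)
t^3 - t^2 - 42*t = t*(t - 7)*(t + 6)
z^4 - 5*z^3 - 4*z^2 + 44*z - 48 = (z - 4)*(z - 2)^2*(z + 3)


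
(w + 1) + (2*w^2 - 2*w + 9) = 2*w^2 - w + 10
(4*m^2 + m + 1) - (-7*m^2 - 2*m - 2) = 11*m^2 + 3*m + 3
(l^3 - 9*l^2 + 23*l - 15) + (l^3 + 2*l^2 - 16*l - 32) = 2*l^3 - 7*l^2 + 7*l - 47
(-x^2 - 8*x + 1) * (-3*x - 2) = 3*x^3 + 26*x^2 + 13*x - 2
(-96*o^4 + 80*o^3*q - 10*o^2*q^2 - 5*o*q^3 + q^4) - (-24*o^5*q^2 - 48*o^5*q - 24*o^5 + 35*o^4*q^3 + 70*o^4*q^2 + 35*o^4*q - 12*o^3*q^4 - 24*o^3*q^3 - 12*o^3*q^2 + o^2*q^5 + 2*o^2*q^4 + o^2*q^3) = 24*o^5*q^2 + 48*o^5*q + 24*o^5 - 35*o^4*q^3 - 70*o^4*q^2 - 35*o^4*q - 96*o^4 + 12*o^3*q^4 + 24*o^3*q^3 + 12*o^3*q^2 + 80*o^3*q - o^2*q^5 - 2*o^2*q^4 - o^2*q^3 - 10*o^2*q^2 - 5*o*q^3 + q^4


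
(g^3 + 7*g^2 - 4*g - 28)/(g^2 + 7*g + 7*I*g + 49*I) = (g^2 - 4)/(g + 7*I)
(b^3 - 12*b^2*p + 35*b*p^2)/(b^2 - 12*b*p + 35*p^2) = b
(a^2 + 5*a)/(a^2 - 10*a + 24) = a*(a + 5)/(a^2 - 10*a + 24)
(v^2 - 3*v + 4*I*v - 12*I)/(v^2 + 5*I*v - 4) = (v - 3)/(v + I)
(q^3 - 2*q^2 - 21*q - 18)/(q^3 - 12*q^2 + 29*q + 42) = (q + 3)/(q - 7)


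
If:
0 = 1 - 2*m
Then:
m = 1/2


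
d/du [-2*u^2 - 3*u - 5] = -4*u - 3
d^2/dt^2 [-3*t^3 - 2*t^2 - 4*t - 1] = -18*t - 4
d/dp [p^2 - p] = 2*p - 1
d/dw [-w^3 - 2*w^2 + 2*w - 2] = -3*w^2 - 4*w + 2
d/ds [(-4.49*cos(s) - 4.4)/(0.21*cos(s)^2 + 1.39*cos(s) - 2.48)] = (0.9429*sin(s)^2 - 1.848*cos(s) - 18.1941)*sin(s)/(0.21*cos(s)^2 + 1.39*cos(s) - 2.48)^2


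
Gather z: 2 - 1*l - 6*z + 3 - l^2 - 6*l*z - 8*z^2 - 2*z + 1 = -l^2 - l - 8*z^2 + z*(-6*l - 8) + 6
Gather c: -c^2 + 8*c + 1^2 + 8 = -c^2 + 8*c + 9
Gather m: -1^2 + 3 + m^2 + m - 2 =m^2 + m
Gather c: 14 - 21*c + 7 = 21 - 21*c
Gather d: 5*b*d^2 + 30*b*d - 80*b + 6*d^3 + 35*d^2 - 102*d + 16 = -80*b + 6*d^3 + d^2*(5*b + 35) + d*(30*b - 102) + 16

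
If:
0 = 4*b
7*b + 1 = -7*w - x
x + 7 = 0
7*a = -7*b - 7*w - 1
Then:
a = -1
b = 0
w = 6/7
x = -7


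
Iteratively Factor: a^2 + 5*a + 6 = (a + 3)*(a + 2)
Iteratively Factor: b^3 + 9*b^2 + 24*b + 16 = (b + 4)*(b^2 + 5*b + 4) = (b + 1)*(b + 4)*(b + 4)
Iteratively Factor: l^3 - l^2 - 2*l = (l + 1)*(l^2 - 2*l) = l*(l + 1)*(l - 2)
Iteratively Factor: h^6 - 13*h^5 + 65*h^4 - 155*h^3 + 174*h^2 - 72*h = (h)*(h^5 - 13*h^4 + 65*h^3 - 155*h^2 + 174*h - 72) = h*(h - 2)*(h^4 - 11*h^3 + 43*h^2 - 69*h + 36) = h*(h - 4)*(h - 2)*(h^3 - 7*h^2 + 15*h - 9) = h*(h - 4)*(h - 3)*(h - 2)*(h^2 - 4*h + 3) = h*(h - 4)*(h - 3)^2*(h - 2)*(h - 1)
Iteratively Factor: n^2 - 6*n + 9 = (n - 3)*(n - 3)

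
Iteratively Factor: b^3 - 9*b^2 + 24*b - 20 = (b - 5)*(b^2 - 4*b + 4) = (b - 5)*(b - 2)*(b - 2)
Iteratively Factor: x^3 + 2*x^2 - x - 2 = (x + 1)*(x^2 + x - 2) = (x - 1)*(x + 1)*(x + 2)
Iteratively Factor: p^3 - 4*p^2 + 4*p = (p - 2)*(p^2 - 2*p) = p*(p - 2)*(p - 2)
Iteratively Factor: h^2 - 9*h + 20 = (h - 5)*(h - 4)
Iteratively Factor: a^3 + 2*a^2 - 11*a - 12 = (a - 3)*(a^2 + 5*a + 4) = (a - 3)*(a + 1)*(a + 4)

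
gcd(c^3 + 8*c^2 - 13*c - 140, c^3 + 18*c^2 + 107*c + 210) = c^2 + 12*c + 35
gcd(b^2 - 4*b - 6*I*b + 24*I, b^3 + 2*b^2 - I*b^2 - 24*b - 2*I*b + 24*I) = b - 4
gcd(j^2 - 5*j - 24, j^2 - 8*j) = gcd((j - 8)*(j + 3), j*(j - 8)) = j - 8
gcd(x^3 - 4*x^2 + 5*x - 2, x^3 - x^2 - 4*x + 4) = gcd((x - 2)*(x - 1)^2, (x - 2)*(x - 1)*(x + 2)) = x^2 - 3*x + 2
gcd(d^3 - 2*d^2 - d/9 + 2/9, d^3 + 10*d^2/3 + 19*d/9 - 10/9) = d - 1/3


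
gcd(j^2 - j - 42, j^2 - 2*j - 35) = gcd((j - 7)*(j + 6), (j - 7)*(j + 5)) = j - 7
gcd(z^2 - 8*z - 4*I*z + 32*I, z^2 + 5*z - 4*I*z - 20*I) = z - 4*I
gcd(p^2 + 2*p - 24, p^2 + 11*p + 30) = p + 6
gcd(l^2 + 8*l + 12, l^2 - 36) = l + 6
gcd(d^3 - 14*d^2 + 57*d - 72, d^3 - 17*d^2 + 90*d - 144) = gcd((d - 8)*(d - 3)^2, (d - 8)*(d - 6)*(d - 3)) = d^2 - 11*d + 24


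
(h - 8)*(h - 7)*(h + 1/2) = h^3 - 29*h^2/2 + 97*h/2 + 28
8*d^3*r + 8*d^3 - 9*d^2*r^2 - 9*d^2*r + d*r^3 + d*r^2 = (-8*d + r)*(-d + r)*(d*r + d)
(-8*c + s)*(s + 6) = -8*c*s - 48*c + s^2 + 6*s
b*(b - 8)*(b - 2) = b^3 - 10*b^2 + 16*b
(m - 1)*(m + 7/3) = m^2 + 4*m/3 - 7/3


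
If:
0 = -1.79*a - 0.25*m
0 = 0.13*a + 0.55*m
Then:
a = 0.00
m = 0.00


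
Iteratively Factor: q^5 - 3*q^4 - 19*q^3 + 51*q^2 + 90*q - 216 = (q - 4)*(q^4 + q^3 - 15*q^2 - 9*q + 54) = (q - 4)*(q + 3)*(q^3 - 2*q^2 - 9*q + 18) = (q - 4)*(q - 3)*(q + 3)*(q^2 + q - 6) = (q - 4)*(q - 3)*(q - 2)*(q + 3)*(q + 3)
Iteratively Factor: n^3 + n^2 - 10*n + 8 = (n - 2)*(n^2 + 3*n - 4) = (n - 2)*(n - 1)*(n + 4)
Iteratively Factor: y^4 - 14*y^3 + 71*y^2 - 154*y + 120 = (y - 5)*(y^3 - 9*y^2 + 26*y - 24) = (y - 5)*(y - 3)*(y^2 - 6*y + 8) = (y - 5)*(y - 3)*(y - 2)*(y - 4)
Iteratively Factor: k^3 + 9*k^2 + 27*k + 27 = (k + 3)*(k^2 + 6*k + 9) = (k + 3)^2*(k + 3)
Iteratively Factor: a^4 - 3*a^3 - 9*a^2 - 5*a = (a)*(a^3 - 3*a^2 - 9*a - 5) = a*(a + 1)*(a^2 - 4*a - 5) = a*(a + 1)^2*(a - 5)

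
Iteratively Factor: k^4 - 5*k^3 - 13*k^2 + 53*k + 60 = (k + 3)*(k^3 - 8*k^2 + 11*k + 20) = (k - 5)*(k + 3)*(k^2 - 3*k - 4) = (k - 5)*(k - 4)*(k + 3)*(k + 1)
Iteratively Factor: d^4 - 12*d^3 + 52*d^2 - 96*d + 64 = (d - 2)*(d^3 - 10*d^2 + 32*d - 32) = (d - 4)*(d - 2)*(d^2 - 6*d + 8) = (d - 4)*(d - 2)^2*(d - 4)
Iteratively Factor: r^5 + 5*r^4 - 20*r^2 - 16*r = (r + 4)*(r^4 + r^3 - 4*r^2 - 4*r) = r*(r + 4)*(r^3 + r^2 - 4*r - 4) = r*(r + 2)*(r + 4)*(r^2 - r - 2) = r*(r + 1)*(r + 2)*(r + 4)*(r - 2)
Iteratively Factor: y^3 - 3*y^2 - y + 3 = (y - 1)*(y^2 - 2*y - 3) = (y - 3)*(y - 1)*(y + 1)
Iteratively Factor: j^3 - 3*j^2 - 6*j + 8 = (j - 4)*(j^2 + j - 2) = (j - 4)*(j + 2)*(j - 1)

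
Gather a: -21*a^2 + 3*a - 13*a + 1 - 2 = -21*a^2 - 10*a - 1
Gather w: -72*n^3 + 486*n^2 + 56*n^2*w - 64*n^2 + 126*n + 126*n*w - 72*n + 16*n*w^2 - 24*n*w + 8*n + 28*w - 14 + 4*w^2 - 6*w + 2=-72*n^3 + 422*n^2 + 62*n + w^2*(16*n + 4) + w*(56*n^2 + 102*n + 22) - 12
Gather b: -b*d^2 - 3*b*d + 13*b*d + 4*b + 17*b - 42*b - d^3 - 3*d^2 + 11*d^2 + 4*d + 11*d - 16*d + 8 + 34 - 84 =b*(-d^2 + 10*d - 21) - d^3 + 8*d^2 - d - 42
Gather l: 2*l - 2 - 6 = 2*l - 8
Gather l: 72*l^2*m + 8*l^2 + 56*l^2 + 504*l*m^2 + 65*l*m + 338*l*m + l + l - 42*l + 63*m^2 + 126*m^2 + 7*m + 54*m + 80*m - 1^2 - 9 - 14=l^2*(72*m + 64) + l*(504*m^2 + 403*m - 40) + 189*m^2 + 141*m - 24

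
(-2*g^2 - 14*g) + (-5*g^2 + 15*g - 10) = -7*g^2 + g - 10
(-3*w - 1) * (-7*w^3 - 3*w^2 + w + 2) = 21*w^4 + 16*w^3 - 7*w - 2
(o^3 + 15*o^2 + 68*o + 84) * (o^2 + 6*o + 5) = o^5 + 21*o^4 + 163*o^3 + 567*o^2 + 844*o + 420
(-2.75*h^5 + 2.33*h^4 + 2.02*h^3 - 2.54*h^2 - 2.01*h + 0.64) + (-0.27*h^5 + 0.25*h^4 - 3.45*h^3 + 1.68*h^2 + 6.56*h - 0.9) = -3.02*h^5 + 2.58*h^4 - 1.43*h^3 - 0.86*h^2 + 4.55*h - 0.26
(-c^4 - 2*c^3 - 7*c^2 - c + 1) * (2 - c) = c^5 + 3*c^3 - 13*c^2 - 3*c + 2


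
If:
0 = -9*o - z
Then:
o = -z/9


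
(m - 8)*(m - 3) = m^2 - 11*m + 24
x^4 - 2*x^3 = x^3*(x - 2)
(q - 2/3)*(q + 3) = q^2 + 7*q/3 - 2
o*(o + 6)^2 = o^3 + 12*o^2 + 36*o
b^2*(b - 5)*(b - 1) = b^4 - 6*b^3 + 5*b^2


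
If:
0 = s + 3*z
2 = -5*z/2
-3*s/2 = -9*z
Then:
No Solution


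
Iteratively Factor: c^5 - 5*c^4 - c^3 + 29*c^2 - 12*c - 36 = (c - 3)*(c^4 - 2*c^3 - 7*c^2 + 8*c + 12) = (c - 3)^2*(c^3 + c^2 - 4*c - 4) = (c - 3)^2*(c + 2)*(c^2 - c - 2) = (c - 3)^2*(c + 1)*(c + 2)*(c - 2)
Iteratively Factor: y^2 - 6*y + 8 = (y - 2)*(y - 4)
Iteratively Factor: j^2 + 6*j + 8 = (j + 4)*(j + 2)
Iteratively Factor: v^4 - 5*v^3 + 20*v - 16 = (v - 4)*(v^3 - v^2 - 4*v + 4) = (v - 4)*(v + 2)*(v^2 - 3*v + 2) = (v - 4)*(v - 1)*(v + 2)*(v - 2)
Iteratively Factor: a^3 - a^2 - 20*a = (a - 5)*(a^2 + 4*a) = a*(a - 5)*(a + 4)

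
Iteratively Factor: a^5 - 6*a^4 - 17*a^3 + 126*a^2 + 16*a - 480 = (a - 3)*(a^4 - 3*a^3 - 26*a^2 + 48*a + 160) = (a - 4)*(a - 3)*(a^3 + a^2 - 22*a - 40) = (a - 4)*(a - 3)*(a + 4)*(a^2 - 3*a - 10) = (a - 4)*(a - 3)*(a + 2)*(a + 4)*(a - 5)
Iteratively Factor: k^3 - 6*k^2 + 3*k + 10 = (k - 5)*(k^2 - k - 2) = (k - 5)*(k - 2)*(k + 1)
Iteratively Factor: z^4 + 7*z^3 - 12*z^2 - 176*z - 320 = (z - 5)*(z^3 + 12*z^2 + 48*z + 64) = (z - 5)*(z + 4)*(z^2 + 8*z + 16) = (z - 5)*(z + 4)^2*(z + 4)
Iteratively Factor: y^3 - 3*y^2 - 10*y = (y)*(y^2 - 3*y - 10) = y*(y + 2)*(y - 5)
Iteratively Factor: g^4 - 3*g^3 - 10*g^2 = (g - 5)*(g^3 + 2*g^2) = (g - 5)*(g + 2)*(g^2) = g*(g - 5)*(g + 2)*(g)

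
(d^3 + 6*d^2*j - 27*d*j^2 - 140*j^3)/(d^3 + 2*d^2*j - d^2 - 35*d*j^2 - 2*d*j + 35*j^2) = (d + 4*j)/(d - 1)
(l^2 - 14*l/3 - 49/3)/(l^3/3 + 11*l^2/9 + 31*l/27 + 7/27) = 9*(l - 7)/(3*l^2 + 4*l + 1)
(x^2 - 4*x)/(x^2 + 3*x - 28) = x/(x + 7)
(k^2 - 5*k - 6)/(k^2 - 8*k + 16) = (k^2 - 5*k - 6)/(k^2 - 8*k + 16)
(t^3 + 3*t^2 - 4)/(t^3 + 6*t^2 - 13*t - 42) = (t^2 + t - 2)/(t^2 + 4*t - 21)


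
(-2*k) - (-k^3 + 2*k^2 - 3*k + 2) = k^3 - 2*k^2 + k - 2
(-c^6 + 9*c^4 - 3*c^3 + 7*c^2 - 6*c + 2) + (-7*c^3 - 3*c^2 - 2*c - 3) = -c^6 + 9*c^4 - 10*c^3 + 4*c^2 - 8*c - 1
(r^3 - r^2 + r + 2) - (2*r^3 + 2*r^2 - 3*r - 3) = -r^3 - 3*r^2 + 4*r + 5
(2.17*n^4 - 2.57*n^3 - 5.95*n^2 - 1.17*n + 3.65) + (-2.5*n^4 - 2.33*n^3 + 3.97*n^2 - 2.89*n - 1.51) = -0.33*n^4 - 4.9*n^3 - 1.98*n^2 - 4.06*n + 2.14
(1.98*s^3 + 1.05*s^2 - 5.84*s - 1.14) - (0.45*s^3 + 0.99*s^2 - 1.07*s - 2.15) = 1.53*s^3 + 0.0600000000000001*s^2 - 4.77*s + 1.01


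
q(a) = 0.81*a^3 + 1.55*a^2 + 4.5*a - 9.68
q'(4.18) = 59.92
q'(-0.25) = 3.88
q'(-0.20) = 3.98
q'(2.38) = 25.64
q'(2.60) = 28.99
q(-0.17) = -10.40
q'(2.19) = 22.94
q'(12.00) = 391.62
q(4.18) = 95.37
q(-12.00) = -1240.16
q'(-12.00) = 317.22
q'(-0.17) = 4.04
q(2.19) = 16.12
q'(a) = 2.43*a^2 + 3.1*a + 4.5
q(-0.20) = -10.52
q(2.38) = 20.73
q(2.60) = 26.73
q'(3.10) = 37.46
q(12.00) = 1667.20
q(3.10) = 43.30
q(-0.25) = -10.72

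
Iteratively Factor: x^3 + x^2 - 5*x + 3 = (x + 3)*(x^2 - 2*x + 1) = (x - 1)*(x + 3)*(x - 1)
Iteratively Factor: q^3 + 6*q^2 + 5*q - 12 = (q - 1)*(q^2 + 7*q + 12) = (q - 1)*(q + 3)*(q + 4)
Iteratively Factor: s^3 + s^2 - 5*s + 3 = (s - 1)*(s^2 + 2*s - 3) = (s - 1)*(s + 3)*(s - 1)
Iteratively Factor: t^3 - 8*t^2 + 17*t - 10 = (t - 2)*(t^2 - 6*t + 5) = (t - 5)*(t - 2)*(t - 1)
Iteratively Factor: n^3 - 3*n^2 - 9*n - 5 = (n + 1)*(n^2 - 4*n - 5) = (n - 5)*(n + 1)*(n + 1)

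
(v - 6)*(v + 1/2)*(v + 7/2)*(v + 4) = v^4 + 2*v^3 - 121*v^2/4 - 199*v/2 - 42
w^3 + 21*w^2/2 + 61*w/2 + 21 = (w + 1)*(w + 7/2)*(w + 6)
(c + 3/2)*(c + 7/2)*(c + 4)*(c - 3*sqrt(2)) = c^4 - 3*sqrt(2)*c^3 + 9*c^3 - 27*sqrt(2)*c^2 + 101*c^2/4 - 303*sqrt(2)*c/4 + 21*c - 63*sqrt(2)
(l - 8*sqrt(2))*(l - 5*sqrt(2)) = l^2 - 13*sqrt(2)*l + 80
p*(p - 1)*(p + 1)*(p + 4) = p^4 + 4*p^3 - p^2 - 4*p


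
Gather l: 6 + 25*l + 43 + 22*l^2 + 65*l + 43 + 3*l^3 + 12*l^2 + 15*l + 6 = 3*l^3 + 34*l^2 + 105*l + 98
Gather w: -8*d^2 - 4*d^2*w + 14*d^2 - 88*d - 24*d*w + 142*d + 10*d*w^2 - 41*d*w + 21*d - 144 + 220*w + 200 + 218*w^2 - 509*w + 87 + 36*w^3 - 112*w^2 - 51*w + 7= 6*d^2 + 75*d + 36*w^3 + w^2*(10*d + 106) + w*(-4*d^2 - 65*d - 340) + 150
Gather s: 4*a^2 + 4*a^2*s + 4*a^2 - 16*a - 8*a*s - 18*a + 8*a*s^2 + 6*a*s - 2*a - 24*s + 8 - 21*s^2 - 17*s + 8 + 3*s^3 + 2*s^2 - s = 8*a^2 - 36*a + 3*s^3 + s^2*(8*a - 19) + s*(4*a^2 - 2*a - 42) + 16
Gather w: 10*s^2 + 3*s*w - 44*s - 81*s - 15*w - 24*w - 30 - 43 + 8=10*s^2 - 125*s + w*(3*s - 39) - 65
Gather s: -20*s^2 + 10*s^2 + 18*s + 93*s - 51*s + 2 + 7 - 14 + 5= -10*s^2 + 60*s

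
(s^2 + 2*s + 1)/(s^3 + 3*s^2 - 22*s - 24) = (s + 1)/(s^2 + 2*s - 24)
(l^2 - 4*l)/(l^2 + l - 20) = l/(l + 5)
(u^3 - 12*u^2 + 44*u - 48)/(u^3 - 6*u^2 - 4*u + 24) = (u - 4)/(u + 2)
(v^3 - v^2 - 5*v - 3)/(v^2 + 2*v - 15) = (v^2 + 2*v + 1)/(v + 5)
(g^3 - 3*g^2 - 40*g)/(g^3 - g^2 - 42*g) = (-g^2 + 3*g + 40)/(-g^2 + g + 42)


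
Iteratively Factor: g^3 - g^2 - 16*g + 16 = (g - 1)*(g^2 - 16) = (g - 4)*(g - 1)*(g + 4)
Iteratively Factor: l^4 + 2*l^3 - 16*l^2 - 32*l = (l + 4)*(l^3 - 2*l^2 - 8*l) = (l + 2)*(l + 4)*(l^2 - 4*l) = l*(l + 2)*(l + 4)*(l - 4)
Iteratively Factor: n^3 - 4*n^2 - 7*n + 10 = (n - 5)*(n^2 + n - 2) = (n - 5)*(n + 2)*(n - 1)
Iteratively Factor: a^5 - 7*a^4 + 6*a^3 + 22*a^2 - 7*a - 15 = (a - 1)*(a^4 - 6*a^3 + 22*a + 15) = (a - 3)*(a - 1)*(a^3 - 3*a^2 - 9*a - 5) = (a - 3)*(a - 1)*(a + 1)*(a^2 - 4*a - 5) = (a - 3)*(a - 1)*(a + 1)^2*(a - 5)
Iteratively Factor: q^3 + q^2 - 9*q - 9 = (q - 3)*(q^2 + 4*q + 3) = (q - 3)*(q + 1)*(q + 3)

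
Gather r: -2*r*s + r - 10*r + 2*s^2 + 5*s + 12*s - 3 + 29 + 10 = r*(-2*s - 9) + 2*s^2 + 17*s + 36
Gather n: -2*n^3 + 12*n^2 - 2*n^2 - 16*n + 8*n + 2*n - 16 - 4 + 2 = -2*n^3 + 10*n^2 - 6*n - 18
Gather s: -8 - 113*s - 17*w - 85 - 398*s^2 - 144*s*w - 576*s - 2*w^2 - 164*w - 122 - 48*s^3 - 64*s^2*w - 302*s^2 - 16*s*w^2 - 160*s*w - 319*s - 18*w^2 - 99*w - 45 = -48*s^3 + s^2*(-64*w - 700) + s*(-16*w^2 - 304*w - 1008) - 20*w^2 - 280*w - 260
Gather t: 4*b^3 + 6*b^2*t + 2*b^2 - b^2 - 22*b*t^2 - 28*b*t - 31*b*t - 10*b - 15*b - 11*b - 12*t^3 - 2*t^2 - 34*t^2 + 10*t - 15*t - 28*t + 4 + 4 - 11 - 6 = 4*b^3 + b^2 - 36*b - 12*t^3 + t^2*(-22*b - 36) + t*(6*b^2 - 59*b - 33) - 9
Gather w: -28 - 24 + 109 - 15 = 42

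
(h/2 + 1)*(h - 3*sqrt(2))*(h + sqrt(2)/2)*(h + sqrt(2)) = h^4/2 - 3*sqrt(2)*h^3/4 + h^3 - 4*h^2 - 3*sqrt(2)*h^2/2 - 8*h - 3*sqrt(2)*h/2 - 3*sqrt(2)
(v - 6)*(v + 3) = v^2 - 3*v - 18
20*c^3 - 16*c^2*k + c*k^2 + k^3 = (-2*c + k)^2*(5*c + k)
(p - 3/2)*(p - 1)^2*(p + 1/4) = p^4 - 13*p^3/4 + 25*p^2/8 - p/2 - 3/8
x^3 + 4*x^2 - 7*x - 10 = (x - 2)*(x + 1)*(x + 5)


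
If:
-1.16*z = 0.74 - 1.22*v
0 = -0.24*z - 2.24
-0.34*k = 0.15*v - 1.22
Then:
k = 7.24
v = -8.27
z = -9.33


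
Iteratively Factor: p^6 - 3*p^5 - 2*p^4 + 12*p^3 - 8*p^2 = (p)*(p^5 - 3*p^4 - 2*p^3 + 12*p^2 - 8*p) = p^2*(p^4 - 3*p^3 - 2*p^2 + 12*p - 8) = p^2*(p - 2)*(p^3 - p^2 - 4*p + 4) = p^2*(p - 2)^2*(p^2 + p - 2) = p^2*(p - 2)^2*(p + 2)*(p - 1)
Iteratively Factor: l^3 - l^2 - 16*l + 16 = (l - 1)*(l^2 - 16) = (l - 4)*(l - 1)*(l + 4)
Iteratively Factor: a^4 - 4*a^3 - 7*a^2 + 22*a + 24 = (a + 2)*(a^3 - 6*a^2 + 5*a + 12) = (a - 4)*(a + 2)*(a^2 - 2*a - 3) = (a - 4)*(a + 1)*(a + 2)*(a - 3)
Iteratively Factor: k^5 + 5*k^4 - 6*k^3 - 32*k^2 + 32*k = (k + 4)*(k^4 + k^3 - 10*k^2 + 8*k) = (k - 1)*(k + 4)*(k^3 + 2*k^2 - 8*k) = k*(k - 1)*(k + 4)*(k^2 + 2*k - 8) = k*(k - 1)*(k + 4)^2*(k - 2)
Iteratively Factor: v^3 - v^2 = (v - 1)*(v^2) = v*(v - 1)*(v)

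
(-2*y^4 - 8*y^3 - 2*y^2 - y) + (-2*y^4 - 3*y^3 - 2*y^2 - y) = -4*y^4 - 11*y^3 - 4*y^2 - 2*y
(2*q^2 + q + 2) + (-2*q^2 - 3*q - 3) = -2*q - 1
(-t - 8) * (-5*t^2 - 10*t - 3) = 5*t^3 + 50*t^2 + 83*t + 24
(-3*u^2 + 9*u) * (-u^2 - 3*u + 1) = 3*u^4 - 30*u^2 + 9*u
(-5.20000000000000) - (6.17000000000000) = -11.3700000000000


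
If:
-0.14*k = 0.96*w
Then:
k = -6.85714285714286*w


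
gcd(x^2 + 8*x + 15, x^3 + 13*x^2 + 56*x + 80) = x + 5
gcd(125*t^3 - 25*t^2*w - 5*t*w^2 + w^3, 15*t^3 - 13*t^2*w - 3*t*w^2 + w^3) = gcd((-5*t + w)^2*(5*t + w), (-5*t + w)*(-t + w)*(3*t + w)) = 5*t - w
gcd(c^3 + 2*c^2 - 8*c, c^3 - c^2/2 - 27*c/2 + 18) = c + 4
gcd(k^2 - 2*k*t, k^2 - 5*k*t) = k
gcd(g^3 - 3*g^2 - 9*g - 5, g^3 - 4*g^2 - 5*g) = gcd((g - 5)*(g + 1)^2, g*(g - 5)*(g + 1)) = g^2 - 4*g - 5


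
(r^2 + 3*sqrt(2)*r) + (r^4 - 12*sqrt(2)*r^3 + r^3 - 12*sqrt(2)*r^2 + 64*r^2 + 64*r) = r^4 - 12*sqrt(2)*r^3 + r^3 - 12*sqrt(2)*r^2 + 65*r^2 + 3*sqrt(2)*r + 64*r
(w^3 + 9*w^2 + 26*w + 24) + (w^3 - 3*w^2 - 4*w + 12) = 2*w^3 + 6*w^2 + 22*w + 36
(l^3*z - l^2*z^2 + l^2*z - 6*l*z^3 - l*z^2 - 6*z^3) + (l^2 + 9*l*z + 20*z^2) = l^3*z - l^2*z^2 + l^2*z + l^2 - 6*l*z^3 - l*z^2 + 9*l*z - 6*z^3 + 20*z^2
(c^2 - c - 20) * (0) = 0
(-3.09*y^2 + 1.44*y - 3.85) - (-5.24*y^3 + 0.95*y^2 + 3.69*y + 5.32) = 5.24*y^3 - 4.04*y^2 - 2.25*y - 9.17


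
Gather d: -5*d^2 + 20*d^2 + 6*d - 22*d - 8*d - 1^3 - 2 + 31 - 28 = 15*d^2 - 24*d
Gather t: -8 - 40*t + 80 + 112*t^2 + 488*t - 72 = 112*t^2 + 448*t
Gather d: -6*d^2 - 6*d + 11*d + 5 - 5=-6*d^2 + 5*d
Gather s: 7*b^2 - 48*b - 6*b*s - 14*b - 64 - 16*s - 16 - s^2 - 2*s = 7*b^2 - 62*b - s^2 + s*(-6*b - 18) - 80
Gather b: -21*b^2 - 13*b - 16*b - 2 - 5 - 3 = -21*b^2 - 29*b - 10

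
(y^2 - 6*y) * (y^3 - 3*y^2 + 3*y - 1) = y^5 - 9*y^4 + 21*y^3 - 19*y^2 + 6*y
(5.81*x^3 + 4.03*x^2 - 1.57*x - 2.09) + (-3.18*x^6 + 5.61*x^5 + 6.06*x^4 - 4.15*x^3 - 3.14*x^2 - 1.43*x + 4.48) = -3.18*x^6 + 5.61*x^5 + 6.06*x^4 + 1.66*x^3 + 0.89*x^2 - 3.0*x + 2.39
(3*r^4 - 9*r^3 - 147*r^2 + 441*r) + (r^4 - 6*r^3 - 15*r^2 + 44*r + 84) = 4*r^4 - 15*r^3 - 162*r^2 + 485*r + 84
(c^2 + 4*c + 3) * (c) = c^3 + 4*c^2 + 3*c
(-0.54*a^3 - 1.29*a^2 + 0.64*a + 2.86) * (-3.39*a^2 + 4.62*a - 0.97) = 1.8306*a^5 + 1.8783*a^4 - 7.6056*a^3 - 5.4873*a^2 + 12.5924*a - 2.7742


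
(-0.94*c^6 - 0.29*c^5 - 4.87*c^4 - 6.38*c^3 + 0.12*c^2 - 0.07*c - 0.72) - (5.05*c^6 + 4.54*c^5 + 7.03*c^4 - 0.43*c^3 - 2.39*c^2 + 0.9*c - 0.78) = -5.99*c^6 - 4.83*c^5 - 11.9*c^4 - 5.95*c^3 + 2.51*c^2 - 0.97*c + 0.0600000000000001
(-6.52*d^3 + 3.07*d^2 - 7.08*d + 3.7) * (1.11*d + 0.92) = -7.2372*d^4 - 2.5907*d^3 - 5.0344*d^2 - 2.4066*d + 3.404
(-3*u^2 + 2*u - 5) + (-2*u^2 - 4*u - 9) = -5*u^2 - 2*u - 14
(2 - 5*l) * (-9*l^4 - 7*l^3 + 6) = 45*l^5 + 17*l^4 - 14*l^3 - 30*l + 12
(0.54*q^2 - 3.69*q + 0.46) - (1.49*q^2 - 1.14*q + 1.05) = -0.95*q^2 - 2.55*q - 0.59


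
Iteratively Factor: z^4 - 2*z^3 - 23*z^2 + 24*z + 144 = (z - 4)*(z^3 + 2*z^2 - 15*z - 36) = (z - 4)*(z + 3)*(z^2 - z - 12) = (z - 4)^2*(z + 3)*(z + 3)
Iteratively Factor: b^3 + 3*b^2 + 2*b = (b)*(b^2 + 3*b + 2) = b*(b + 2)*(b + 1)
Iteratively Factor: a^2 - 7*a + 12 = (a - 4)*(a - 3)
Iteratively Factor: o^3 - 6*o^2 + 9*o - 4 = (o - 1)*(o^2 - 5*o + 4) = (o - 1)^2*(o - 4)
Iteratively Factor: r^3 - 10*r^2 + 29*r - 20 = (r - 5)*(r^2 - 5*r + 4) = (r - 5)*(r - 1)*(r - 4)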